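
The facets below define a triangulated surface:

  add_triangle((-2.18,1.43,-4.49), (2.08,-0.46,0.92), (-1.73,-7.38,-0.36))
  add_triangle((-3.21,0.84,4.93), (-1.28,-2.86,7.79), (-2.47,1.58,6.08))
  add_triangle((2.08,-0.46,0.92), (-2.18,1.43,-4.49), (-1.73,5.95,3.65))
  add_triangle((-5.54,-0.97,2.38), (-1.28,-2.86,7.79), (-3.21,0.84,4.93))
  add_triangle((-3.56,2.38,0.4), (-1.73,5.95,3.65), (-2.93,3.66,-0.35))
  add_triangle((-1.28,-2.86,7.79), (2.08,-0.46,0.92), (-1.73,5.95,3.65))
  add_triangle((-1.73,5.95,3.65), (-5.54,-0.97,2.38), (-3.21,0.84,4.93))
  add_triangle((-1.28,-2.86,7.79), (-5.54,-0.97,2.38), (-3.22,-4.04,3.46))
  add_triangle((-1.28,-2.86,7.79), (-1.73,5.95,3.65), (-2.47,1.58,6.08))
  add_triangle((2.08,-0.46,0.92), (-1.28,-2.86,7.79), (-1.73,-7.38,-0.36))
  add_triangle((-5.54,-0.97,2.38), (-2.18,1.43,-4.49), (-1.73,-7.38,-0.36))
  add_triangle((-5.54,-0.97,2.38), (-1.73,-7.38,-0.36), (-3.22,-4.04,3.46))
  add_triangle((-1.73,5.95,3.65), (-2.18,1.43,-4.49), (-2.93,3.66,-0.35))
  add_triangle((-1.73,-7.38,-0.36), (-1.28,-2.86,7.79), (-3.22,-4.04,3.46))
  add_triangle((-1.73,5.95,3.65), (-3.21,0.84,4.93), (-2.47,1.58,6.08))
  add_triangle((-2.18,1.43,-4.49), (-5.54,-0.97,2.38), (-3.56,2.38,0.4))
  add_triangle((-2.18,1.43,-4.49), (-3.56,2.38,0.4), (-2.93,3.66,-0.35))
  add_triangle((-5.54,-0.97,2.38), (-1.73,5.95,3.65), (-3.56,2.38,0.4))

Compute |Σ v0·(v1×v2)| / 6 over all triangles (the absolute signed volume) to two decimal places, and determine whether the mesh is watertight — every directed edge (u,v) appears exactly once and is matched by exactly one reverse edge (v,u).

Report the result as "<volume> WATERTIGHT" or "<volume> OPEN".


252.09 WATERTIGHT

Per-triangle v0·(v1×v2)/6:
  t1: +9.3548
  t2: +6.8175
  t3: +8.2557
  t4: +18.0150
  t5: +5.4197
  t6: +20.9384
  t7: +16.7386
  t8: +18.1844
  t9: +8.3285
  t10: +22.0452
  t11: +37.3052
  t12: +17.1111
  t13: +5.3905
  t14: +19.4268
  t15: +6.2287
  t16: +13.1589
  t17: +4.7903
  t18: +14.5812
Σ = +252.0908 → |volume| = 252.09

Directed edges: 54 total, each appears once with its reverse present → watertight.


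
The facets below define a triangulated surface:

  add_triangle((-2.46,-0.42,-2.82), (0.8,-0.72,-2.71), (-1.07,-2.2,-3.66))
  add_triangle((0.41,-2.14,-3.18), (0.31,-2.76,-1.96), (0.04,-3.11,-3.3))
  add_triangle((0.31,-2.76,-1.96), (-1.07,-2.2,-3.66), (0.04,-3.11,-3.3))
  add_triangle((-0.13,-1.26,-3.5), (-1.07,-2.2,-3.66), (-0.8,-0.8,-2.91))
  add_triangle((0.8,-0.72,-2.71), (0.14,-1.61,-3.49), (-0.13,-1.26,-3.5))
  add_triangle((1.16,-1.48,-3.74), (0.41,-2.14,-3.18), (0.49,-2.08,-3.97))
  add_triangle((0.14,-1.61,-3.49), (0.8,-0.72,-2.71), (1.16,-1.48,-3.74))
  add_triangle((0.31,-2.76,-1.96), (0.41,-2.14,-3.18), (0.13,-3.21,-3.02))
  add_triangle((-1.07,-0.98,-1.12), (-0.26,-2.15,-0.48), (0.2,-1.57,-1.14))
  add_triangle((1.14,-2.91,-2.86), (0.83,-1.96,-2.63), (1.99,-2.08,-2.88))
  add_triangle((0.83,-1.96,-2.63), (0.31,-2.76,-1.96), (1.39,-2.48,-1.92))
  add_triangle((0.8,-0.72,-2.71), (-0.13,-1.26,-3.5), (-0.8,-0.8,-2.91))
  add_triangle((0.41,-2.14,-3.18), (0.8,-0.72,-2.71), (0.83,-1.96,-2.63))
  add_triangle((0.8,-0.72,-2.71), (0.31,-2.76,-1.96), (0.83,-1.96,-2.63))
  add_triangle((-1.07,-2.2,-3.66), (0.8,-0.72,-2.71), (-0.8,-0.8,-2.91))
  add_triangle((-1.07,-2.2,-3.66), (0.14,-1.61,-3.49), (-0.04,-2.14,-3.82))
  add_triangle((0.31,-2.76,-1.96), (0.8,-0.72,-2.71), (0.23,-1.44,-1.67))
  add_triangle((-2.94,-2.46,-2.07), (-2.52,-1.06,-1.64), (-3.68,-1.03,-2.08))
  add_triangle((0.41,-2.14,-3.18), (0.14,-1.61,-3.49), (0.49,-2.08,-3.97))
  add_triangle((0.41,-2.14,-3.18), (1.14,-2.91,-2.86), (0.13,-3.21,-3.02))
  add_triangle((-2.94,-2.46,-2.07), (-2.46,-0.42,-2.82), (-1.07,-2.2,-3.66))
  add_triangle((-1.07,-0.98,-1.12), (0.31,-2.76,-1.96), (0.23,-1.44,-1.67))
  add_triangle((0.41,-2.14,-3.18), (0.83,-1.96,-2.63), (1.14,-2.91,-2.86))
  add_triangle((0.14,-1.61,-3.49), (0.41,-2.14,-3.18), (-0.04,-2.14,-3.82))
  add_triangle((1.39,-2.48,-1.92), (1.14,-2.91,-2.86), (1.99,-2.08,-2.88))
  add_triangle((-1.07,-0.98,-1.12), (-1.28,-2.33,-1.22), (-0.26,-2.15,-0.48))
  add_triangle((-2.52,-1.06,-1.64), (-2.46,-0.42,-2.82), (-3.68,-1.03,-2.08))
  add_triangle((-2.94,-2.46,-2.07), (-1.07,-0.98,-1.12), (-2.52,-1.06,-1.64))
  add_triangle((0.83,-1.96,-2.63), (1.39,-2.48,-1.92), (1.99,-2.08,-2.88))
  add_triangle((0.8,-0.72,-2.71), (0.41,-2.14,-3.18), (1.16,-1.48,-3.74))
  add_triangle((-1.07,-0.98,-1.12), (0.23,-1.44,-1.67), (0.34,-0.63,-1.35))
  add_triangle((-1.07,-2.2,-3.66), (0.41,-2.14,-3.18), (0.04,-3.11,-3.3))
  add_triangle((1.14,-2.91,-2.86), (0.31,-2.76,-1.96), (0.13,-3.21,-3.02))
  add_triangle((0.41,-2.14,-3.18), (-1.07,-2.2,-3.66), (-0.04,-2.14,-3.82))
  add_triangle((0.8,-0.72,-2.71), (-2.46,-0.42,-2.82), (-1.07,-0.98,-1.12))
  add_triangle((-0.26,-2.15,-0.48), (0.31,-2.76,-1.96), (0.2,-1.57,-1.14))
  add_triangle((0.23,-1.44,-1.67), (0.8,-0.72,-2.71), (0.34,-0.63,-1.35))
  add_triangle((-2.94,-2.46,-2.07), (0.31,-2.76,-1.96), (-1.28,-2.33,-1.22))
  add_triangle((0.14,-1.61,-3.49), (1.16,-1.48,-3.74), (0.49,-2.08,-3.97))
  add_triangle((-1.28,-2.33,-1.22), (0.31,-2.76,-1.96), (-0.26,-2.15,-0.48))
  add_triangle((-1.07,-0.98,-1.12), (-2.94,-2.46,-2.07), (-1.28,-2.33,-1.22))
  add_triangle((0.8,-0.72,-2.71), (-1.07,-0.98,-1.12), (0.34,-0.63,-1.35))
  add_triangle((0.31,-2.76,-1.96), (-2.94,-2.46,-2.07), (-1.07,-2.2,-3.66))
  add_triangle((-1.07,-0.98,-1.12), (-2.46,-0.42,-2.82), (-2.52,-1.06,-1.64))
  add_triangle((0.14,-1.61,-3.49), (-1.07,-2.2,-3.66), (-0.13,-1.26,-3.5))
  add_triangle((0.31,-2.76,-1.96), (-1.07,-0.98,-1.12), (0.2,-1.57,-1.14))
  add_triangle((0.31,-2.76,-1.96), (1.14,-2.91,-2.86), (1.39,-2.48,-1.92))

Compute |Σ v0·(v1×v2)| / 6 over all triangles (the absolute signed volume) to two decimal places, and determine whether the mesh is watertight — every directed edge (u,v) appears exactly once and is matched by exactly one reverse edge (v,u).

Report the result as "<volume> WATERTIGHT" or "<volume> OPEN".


Per-triangle v0·(v1×v2)/6:
  t1: +2.1453
  t2: +0.3214
  t3: +0.3628
  t4: +0.4911
  t5: +0.2260
  t6: +0.2245
  t7: +0.2128
  t8: -0.2339
  t9: -0.3951
  t10: +0.3759
  t11: -0.5884
  t12: +0.2332
  t13: +0.3326
  t14: -0.2072
  t15: -0.8938
  t16: +0.2099
  t17: -0.1451
  t18: -0.1277
  t19: +0.0886
  t20: +0.6168
  t21: +3.0290
  t22: -0.3647
  t23: +0.1787
  t24: +0.1377
  t25: +0.4645
  t26: -0.0838
  t27: -0.3465
  t28: -0.1828
  t29: -0.5200
  t30: -0.1489
  t31: -0.1814
  t32: +0.7804
  t33: +0.3611
  t34: +0.2777
  t35: -1.2231
  t36: +0.0056
  t37: +0.0059
  t38: +0.8721
  t39: +0.1932
  t40: +0.6421
  t41: -0.2129
  t42: -0.1536
  t43: +2.9078
  t44: -0.3807
  t45: +0.3315
  t46: +0.0182
  t47: +0.3463
Σ = +10.0032 → |volume| = 10.00

Directed edges: 141 total; 3 unmatched, e.g. (-3.68,-1.03,-2.08)→(-2.94,-2.46,-2.07) → open.

10.00 OPEN


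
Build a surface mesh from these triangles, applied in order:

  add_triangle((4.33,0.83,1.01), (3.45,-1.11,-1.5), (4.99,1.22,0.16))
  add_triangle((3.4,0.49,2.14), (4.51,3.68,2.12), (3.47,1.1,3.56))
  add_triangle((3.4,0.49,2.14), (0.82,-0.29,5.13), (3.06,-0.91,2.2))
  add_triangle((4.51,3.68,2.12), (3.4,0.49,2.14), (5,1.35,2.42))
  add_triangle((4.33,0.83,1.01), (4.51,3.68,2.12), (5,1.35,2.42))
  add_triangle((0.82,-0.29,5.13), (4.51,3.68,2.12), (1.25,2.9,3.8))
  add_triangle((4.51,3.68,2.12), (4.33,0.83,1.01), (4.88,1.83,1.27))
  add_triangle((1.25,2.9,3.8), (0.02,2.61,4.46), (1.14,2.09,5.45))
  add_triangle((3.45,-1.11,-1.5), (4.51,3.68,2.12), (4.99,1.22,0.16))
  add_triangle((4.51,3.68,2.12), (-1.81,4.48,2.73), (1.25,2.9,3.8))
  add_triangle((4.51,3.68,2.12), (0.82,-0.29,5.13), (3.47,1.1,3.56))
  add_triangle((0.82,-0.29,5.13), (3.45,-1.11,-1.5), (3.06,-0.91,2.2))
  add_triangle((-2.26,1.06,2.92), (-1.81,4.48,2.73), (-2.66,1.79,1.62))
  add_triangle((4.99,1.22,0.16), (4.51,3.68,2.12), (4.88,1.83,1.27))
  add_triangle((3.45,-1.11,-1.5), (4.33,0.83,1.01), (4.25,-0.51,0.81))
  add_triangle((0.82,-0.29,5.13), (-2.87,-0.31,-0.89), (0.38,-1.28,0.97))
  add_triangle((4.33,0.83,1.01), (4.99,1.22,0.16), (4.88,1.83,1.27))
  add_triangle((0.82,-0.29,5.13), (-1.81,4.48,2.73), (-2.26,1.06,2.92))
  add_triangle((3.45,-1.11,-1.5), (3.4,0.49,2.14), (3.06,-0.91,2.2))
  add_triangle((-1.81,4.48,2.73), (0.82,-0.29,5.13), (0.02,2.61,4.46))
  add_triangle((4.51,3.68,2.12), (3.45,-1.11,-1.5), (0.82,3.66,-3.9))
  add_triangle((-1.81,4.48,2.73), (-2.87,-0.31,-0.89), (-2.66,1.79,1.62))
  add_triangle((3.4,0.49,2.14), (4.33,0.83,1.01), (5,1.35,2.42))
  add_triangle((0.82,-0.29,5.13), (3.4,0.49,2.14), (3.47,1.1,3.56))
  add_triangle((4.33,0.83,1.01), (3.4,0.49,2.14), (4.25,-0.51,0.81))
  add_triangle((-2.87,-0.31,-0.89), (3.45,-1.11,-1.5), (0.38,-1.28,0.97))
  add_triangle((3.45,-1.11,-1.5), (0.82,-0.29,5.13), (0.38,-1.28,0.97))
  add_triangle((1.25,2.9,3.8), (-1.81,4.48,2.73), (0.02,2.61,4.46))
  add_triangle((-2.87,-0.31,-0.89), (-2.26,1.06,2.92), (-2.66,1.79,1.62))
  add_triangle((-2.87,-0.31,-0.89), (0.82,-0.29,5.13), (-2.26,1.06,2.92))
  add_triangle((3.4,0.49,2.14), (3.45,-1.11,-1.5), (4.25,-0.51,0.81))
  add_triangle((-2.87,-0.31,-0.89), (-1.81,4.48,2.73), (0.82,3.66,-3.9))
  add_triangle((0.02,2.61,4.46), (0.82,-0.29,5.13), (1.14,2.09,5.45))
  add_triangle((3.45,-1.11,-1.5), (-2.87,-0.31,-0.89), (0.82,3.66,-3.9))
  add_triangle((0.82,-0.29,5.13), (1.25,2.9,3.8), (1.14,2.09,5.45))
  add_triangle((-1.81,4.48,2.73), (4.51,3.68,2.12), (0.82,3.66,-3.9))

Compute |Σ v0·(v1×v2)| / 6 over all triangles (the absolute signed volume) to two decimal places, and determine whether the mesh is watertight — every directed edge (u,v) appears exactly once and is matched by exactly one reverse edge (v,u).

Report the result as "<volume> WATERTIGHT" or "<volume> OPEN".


Per-triangle v0·(v1×v2)/6:
  t1: +1.7216
  t2: +2.6068
  t3: +3.4689
  t4: +0.9921
  t5: +2.2456
  t6: +9.0207
  t7: +0.4219
  t8: +1.5683
  t9: +0.2430
  t10: +9.3236
  t11: +4.7842
  t12: +0.2882
  t13: +2.5648
  t14: +1.3405
  t15: +1.9714
  t16: +2.9267
  t17: +0.6732
  t18: +8.4514
  t19: +3.0603
  t20: +2.7516
  t21: +19.6618
  t22: +2.1975
  t23: +0.5269
  t24: +1.8867
  t25: +1.3088
  t26: +2.2282
  t27: +3.6353
  t28: +3.5577
  t29: +2.0727
  t30: +3.6971
  t31: -0.6368
  t32: +14.9135
  t33: +2.0786
  t34: +7.3364
  t35: +0.6016
  t36: +27.2388
Σ = +152.7296 → |volume| = 152.73

Directed edges: 108 total, each appears once with its reverse present → watertight.

152.73 WATERTIGHT


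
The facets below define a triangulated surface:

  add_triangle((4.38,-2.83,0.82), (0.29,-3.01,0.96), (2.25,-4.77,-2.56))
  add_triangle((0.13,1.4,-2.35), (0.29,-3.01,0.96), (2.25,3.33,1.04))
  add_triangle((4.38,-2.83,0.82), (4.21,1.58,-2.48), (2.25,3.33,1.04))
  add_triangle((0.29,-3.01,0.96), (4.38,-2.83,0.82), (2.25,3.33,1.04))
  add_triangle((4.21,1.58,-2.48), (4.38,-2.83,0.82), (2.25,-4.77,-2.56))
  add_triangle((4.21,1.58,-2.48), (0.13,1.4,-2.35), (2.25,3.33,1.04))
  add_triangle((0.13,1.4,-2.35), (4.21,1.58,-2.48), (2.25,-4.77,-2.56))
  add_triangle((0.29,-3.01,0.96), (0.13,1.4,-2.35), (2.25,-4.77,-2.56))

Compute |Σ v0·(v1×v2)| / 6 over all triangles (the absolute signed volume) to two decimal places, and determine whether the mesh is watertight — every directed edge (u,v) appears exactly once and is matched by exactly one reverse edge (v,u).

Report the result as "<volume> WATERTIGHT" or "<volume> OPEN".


Per-triangle v0·(v1×v2)/6:
  t1: +8.3355
  t2: -2.7343
  t3: +13.3553
  t4: +4.4378
  t5: +17.2702
  t6: +6.2076
  t7: +10.1265
  t8: +1.1674
Σ = +58.1661 → |volume| = 58.17

Directed edges: 24 total, each appears once with its reverse present → watertight.

58.17 WATERTIGHT


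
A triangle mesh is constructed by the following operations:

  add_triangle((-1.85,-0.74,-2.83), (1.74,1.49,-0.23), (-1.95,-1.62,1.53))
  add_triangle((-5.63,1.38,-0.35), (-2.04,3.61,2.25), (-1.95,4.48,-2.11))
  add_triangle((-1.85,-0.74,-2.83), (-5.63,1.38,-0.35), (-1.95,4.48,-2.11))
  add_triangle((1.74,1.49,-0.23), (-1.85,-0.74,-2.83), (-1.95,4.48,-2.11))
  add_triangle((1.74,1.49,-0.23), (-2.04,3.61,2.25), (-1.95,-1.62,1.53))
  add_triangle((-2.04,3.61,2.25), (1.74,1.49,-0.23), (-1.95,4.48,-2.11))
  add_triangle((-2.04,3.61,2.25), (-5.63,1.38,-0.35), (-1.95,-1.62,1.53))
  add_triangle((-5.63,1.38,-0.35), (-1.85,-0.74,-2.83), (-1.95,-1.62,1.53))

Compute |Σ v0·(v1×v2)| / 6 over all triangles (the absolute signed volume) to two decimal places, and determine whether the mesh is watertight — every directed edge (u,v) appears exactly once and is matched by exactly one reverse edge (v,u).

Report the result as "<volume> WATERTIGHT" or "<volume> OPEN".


57.55 WATERTIGHT

Per-triangle v0·(v1×v2)/6:
  t1: -0.3559
  t2: +14.7291
  t3: +12.4226
  t4: +4.9036
  t5: +1.9478
  t6: +7.2102
  t7: +9.4976
  t8: +7.1939
Σ = +57.5489 → |volume| = 57.55

Directed edges: 24 total, each appears once with its reverse present → watertight.


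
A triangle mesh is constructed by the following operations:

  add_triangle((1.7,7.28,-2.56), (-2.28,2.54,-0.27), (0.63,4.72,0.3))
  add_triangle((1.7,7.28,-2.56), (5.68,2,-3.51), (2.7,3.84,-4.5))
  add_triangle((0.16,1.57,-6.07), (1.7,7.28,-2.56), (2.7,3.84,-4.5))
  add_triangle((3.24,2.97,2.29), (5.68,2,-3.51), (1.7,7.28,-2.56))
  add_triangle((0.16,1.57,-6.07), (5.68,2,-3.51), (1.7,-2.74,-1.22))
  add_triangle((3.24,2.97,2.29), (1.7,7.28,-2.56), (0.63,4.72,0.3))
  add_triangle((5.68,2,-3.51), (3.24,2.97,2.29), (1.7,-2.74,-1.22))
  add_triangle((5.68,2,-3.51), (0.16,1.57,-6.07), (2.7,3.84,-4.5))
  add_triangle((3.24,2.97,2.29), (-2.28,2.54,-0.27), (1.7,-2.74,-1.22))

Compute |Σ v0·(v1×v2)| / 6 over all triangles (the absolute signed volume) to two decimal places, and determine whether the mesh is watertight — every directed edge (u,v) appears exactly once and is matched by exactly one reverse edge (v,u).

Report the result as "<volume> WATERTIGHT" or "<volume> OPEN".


Per-triangle v0·(v1×v2)/6:
  t1: +6.4749
  t2: +13.7808
  t3: +12.8628
  t4: +29.7621
  t5: +19.1148
  t6: +7.9655
  t7: +13.2721
  t8: +12.2749
  t9: -2.9406
Σ = +112.5673 → |volume| = 112.57

Directed edges: 27 total; 7 unmatched, e.g. (1.7,7.28,-2.56)→(-2.28,2.54,-0.27) → open.

112.57 OPEN


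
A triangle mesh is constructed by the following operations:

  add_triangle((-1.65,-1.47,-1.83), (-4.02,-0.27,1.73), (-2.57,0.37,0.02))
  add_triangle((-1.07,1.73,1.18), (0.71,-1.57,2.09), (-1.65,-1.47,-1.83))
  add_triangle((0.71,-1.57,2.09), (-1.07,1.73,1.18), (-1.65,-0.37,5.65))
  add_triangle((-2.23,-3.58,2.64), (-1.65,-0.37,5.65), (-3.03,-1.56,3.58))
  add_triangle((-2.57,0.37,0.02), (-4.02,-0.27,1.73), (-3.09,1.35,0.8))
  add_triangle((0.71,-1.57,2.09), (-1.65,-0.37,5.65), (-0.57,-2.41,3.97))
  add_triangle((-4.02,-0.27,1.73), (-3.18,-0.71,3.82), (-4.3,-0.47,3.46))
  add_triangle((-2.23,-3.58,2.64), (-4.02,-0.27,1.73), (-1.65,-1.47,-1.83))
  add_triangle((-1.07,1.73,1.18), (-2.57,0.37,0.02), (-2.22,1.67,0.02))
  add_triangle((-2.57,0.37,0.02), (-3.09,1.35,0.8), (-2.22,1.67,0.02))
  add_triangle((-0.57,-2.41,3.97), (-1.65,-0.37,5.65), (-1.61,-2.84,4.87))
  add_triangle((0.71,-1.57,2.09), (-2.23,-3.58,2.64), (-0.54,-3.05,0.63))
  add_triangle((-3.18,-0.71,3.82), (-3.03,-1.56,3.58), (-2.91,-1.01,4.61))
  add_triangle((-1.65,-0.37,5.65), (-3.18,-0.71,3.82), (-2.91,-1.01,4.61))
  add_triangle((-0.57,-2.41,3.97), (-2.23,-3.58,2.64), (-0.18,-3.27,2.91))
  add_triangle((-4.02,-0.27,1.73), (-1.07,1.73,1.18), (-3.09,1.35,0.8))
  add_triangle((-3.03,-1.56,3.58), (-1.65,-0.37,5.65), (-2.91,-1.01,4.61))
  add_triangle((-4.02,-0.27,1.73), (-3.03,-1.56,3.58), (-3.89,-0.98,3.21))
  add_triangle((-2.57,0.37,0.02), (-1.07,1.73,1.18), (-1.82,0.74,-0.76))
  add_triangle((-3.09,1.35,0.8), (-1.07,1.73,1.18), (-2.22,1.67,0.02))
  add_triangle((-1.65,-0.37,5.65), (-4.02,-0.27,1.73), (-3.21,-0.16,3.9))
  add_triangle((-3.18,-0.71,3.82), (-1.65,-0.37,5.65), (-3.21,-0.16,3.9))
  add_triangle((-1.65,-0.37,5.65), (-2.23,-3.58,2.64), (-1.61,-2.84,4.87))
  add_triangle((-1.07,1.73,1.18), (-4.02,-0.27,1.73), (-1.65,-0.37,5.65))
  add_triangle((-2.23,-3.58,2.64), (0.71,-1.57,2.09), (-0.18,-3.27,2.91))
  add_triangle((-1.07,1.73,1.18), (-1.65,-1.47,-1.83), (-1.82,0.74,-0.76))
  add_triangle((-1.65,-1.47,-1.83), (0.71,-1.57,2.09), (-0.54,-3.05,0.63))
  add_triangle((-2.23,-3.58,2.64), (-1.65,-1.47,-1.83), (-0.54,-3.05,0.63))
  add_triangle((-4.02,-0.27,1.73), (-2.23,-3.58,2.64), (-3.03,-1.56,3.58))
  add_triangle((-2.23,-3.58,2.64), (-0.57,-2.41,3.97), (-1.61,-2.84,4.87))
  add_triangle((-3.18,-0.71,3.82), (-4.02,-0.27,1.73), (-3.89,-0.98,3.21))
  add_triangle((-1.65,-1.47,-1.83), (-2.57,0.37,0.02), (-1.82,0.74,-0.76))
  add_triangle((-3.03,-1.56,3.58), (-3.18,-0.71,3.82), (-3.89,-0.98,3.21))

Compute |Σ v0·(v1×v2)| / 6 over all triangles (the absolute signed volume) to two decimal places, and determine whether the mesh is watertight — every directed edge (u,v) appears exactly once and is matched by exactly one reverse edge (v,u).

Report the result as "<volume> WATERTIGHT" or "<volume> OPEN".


45.35 OPEN

Per-triangle v0·(v1×v2)/6:
  t1: +1.9124
  t2: -2.3947
  t3: +1.2681
  t4: +4.5458
  t5: +0.9407
  t6: +1.8778
  t7: +0.2377
  t8: +7.3679
  t9: -0.6759
  t10: +0.4478
  t11: +1.7794
  t12: +2.3871
  t13: +0.5332
  t14: +0.6994
  t15: +2.1525
  t16: +1.3904
  t17: +0.6286
  t18: +0.2999
  t19: +0.7625
  t20: +0.6863
  t21: -0.6214
  t22: +1.0823
  t23: +2.8613
  t24: +6.0887
  t25: -0.5307
  t26: -0.6083
  t27: -0.1758
  t28: +3.0738
  t29: +3.7038
  t30: +1.3341
  t31: +0.6697
  t32: +0.9435
  t33: +0.6815
Σ = +45.3494 → |volume| = 45.35

Directed edges: 99 total; 7 unmatched, e.g. (-0.57,-2.41,3.97)→(0.71,-1.57,2.09) → open.


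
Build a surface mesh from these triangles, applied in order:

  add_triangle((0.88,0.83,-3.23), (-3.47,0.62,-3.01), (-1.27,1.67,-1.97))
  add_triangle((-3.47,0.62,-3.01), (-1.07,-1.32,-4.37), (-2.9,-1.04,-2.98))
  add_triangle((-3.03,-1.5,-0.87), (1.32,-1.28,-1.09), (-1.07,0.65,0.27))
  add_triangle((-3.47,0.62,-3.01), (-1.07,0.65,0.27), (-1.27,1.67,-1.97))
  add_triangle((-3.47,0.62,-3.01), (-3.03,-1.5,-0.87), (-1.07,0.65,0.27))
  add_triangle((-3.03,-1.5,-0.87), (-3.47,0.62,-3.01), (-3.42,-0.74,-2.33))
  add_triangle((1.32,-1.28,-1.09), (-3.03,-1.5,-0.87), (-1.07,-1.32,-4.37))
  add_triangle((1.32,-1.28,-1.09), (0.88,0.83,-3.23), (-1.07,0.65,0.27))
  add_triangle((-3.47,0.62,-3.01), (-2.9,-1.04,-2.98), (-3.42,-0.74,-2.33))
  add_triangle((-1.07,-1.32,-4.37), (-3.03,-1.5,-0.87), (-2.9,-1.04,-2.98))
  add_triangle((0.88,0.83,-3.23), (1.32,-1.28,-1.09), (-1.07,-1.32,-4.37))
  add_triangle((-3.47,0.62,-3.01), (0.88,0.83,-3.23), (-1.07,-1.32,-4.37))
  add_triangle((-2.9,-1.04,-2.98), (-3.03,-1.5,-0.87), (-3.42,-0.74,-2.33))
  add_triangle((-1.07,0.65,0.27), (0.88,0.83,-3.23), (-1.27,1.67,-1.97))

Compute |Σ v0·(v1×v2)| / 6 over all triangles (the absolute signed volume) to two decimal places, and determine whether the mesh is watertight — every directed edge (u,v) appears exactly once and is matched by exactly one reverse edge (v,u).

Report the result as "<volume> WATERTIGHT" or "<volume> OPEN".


Per-triangle v0·(v1×v2)/6:
  t1: +2.8370
  t2: +2.6957
  t3: -0.3116
  t4: +1.2304
  t5: +1.8811
  t6: +0.6223
  t7: +3.3806
  t8: -0.4407
  t9: +0.9366
  t10: +1.6687
  t11: +3.2440
  t12: +5.4552
  t13: +0.7642
  t14: +0.0754
Σ = +24.0389 → |volume| = 24.04

Directed edges: 42 total, each appears once with its reverse present → watertight.

24.04 WATERTIGHT


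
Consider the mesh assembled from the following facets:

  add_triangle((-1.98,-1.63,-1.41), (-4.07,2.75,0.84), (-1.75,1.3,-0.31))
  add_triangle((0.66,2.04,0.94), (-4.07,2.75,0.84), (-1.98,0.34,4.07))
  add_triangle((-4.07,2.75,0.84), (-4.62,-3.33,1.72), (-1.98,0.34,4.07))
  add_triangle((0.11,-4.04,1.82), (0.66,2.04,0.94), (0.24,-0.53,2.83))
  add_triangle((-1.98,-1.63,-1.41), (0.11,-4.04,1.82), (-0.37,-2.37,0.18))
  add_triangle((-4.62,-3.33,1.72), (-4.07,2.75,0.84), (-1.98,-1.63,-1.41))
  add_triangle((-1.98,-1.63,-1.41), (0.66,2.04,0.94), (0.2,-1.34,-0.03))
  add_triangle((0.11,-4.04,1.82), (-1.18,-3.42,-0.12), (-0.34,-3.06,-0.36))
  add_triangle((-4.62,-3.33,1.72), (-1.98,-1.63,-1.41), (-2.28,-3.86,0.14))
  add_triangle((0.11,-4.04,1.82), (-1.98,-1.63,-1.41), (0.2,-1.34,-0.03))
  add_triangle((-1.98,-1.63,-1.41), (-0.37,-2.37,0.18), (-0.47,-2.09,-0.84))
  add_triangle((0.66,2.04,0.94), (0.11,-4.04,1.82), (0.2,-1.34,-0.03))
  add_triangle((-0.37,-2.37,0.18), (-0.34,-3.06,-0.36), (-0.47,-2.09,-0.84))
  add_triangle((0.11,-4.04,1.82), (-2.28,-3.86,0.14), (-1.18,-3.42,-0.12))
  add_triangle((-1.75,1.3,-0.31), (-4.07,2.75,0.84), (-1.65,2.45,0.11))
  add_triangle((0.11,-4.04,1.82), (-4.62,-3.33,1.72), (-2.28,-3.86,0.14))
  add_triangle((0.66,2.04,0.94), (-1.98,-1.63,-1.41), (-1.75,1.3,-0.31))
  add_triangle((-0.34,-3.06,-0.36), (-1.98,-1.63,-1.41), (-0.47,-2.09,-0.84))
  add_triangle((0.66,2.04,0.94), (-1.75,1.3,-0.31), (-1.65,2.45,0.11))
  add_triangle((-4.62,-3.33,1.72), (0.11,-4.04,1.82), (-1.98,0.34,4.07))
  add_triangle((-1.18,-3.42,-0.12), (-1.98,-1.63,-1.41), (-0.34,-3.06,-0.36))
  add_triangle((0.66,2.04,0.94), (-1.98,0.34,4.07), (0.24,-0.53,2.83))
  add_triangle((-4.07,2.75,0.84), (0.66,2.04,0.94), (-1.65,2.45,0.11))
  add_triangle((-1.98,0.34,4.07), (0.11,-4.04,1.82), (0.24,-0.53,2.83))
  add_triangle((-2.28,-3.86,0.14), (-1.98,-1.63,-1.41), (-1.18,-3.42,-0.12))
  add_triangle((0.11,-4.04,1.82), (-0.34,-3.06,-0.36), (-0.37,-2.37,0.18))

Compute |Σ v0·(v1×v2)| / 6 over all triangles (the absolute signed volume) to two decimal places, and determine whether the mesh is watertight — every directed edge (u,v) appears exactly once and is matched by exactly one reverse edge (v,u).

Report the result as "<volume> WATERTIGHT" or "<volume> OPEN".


69.62 WATERTIGHT

Per-triangle v0·(v1×v2)/6:
  t1: +1.4962
  t2: +6.9026
  t3: +15.5045
  t4: +0.9661
  t5: -0.5826
  t6: +9.5021
  t7: -0.1482
  t8: +1.0170
  t9: +3.5540
  t10: +1.0998
  t11: -0.5937
  t12: +0.5100
  t13: -0.0880
  t14: +1.2964
  t15: +0.5895
  t16: +5.4246
  t17: +0.0373
  t18: +0.3973
  t19: +0.0030
  t20: +13.1035
  t21: +0.7561
  t22: +2.7320
  t23: +1.3635
  t24: +4.0799
  t25: +0.9537
  t26: -0.2556
Σ = +69.6211 → |volume| = 69.62

Directed edges: 78 total, each appears once with its reverse present → watertight.


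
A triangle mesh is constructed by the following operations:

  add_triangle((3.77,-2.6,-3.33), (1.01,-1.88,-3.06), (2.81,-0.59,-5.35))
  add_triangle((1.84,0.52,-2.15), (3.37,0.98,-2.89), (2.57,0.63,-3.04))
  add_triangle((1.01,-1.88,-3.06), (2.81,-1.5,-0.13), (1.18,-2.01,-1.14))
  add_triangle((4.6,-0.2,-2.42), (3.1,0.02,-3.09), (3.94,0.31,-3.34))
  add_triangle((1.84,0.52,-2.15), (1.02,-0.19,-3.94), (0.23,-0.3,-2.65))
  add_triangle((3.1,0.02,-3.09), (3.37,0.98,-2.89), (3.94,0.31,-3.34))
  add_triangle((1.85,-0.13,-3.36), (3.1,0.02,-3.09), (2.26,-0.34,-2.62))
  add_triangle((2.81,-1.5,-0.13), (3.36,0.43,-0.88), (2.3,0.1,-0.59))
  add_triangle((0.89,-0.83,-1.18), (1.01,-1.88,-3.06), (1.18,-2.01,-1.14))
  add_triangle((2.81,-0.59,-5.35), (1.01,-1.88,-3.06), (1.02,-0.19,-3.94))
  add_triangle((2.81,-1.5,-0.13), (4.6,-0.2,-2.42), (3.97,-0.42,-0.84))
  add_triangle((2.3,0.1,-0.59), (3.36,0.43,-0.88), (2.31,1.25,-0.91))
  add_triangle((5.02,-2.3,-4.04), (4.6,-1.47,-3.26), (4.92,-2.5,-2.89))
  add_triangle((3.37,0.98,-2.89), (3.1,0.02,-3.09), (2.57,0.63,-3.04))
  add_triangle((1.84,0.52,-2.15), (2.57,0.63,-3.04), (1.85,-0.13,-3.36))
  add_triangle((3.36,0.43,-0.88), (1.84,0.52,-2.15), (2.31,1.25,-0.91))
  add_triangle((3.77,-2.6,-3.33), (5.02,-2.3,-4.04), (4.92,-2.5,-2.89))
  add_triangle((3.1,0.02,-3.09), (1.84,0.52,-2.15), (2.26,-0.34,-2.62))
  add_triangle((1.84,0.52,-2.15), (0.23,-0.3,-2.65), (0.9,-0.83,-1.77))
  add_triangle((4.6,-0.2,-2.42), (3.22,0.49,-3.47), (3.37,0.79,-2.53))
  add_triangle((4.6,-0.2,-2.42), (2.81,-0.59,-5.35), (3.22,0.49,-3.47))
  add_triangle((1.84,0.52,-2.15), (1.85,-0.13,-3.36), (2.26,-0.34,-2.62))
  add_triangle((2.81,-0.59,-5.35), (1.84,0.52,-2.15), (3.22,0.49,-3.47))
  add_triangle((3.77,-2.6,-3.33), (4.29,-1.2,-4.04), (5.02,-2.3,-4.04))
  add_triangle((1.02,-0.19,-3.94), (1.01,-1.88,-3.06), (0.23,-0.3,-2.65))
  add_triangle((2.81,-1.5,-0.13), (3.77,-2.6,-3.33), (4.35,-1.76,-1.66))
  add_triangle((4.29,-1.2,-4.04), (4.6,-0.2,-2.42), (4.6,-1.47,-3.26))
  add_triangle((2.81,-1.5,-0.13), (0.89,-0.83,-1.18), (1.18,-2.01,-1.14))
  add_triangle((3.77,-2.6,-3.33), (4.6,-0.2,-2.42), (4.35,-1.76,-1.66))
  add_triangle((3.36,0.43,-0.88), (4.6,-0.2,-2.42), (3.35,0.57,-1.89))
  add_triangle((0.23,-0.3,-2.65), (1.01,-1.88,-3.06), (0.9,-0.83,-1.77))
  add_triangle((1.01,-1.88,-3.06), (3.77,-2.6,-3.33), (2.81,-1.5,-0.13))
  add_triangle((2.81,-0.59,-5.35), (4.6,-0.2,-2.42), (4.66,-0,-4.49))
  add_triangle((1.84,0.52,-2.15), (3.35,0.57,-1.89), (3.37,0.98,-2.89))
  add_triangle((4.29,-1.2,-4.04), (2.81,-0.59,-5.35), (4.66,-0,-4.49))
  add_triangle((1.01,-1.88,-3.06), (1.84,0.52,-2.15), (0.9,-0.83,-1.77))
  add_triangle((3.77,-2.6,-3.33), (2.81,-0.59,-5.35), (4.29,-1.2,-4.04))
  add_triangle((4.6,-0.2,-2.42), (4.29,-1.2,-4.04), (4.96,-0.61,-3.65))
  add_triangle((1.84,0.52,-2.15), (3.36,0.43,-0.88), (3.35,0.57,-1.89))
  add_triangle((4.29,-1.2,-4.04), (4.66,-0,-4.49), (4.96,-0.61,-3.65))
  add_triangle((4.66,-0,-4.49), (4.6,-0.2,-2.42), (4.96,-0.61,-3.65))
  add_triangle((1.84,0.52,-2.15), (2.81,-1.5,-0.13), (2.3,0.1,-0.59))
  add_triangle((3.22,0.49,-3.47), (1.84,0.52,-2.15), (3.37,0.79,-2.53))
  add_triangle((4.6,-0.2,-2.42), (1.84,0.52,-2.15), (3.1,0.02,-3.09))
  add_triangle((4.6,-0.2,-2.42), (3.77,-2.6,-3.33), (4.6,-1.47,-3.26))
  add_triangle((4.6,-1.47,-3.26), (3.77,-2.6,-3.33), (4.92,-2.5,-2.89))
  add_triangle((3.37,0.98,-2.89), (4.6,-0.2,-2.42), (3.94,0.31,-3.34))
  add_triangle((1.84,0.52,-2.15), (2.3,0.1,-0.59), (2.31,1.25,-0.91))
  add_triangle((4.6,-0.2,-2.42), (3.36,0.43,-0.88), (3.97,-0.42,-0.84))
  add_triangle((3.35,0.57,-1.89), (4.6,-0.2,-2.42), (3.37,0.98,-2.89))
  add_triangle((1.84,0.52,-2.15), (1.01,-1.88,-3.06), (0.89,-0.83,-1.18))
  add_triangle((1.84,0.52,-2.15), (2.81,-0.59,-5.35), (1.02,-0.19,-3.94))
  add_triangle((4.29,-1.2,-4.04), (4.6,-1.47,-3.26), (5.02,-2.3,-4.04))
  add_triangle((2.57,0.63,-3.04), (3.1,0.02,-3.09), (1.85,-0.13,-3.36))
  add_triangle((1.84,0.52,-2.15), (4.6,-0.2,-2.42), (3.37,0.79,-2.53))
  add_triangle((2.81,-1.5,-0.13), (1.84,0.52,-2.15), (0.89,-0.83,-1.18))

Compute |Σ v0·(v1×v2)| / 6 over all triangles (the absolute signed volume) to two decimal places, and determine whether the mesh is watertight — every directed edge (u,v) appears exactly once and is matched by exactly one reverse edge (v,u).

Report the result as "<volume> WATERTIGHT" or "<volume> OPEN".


25.97 OPEN

Per-triangle v0·(v1×v2)/6:
  t1: +3.9687
  t2: +0.0306
  t3: +1.2660
  t4: +0.3880
  t5: +0.0416
  t6: +0.2218
  t7: +0.2508
  t8: -0.0531
  t9: -0.2912
  t10: +1.5736
  t11: +1.0632
  t12: -0.0266
  t13: +0.6614
  t14: +0.3855
  t15: +0.0280
  t16: +0.8429
  t17: +0.8418
  t18: -0.1543
  t19: -0.7114
  t20: +0.9095
  t21: +2.5070
  t22: -0.3638
  t23: +0.3903
  t24: +0.6185
  t25: +0.5434
  t26: +1.2321
  t27: +1.0835
  t28: -0.5557
  t29: +2.7956
  t30: +0.5434
  t31: -0.2985
  t32: +1.1525
  t33: -1.3325
  t34: -0.1382
  t35: +2.5057
  t36: +0.1481
  t37: +2.9568
  t38: +0.2695
  t39: +0.0294
  t40: +1.0080
  t41: +0.7779
  t42: -0.9438
  t43: +0.1668
  t44: -0.5309
  t45: +0.2576
  t46: -1.1065
  t47: +0.6822
  t48: -0.6859
  t49: +0.7198
  t50: +0.5027
  t51: -0.5305
  t52: +0.8634
  t53: +0.5965
  t54: +0.5155
  t55: -0.5004
  t56: -1.1444
Σ = +25.9718 → |volume| = 25.97

Directed edges: 168 total; 6 unmatched, e.g. (2.81,-1.5,-0.13)→(3.36,0.43,-0.88) → open.


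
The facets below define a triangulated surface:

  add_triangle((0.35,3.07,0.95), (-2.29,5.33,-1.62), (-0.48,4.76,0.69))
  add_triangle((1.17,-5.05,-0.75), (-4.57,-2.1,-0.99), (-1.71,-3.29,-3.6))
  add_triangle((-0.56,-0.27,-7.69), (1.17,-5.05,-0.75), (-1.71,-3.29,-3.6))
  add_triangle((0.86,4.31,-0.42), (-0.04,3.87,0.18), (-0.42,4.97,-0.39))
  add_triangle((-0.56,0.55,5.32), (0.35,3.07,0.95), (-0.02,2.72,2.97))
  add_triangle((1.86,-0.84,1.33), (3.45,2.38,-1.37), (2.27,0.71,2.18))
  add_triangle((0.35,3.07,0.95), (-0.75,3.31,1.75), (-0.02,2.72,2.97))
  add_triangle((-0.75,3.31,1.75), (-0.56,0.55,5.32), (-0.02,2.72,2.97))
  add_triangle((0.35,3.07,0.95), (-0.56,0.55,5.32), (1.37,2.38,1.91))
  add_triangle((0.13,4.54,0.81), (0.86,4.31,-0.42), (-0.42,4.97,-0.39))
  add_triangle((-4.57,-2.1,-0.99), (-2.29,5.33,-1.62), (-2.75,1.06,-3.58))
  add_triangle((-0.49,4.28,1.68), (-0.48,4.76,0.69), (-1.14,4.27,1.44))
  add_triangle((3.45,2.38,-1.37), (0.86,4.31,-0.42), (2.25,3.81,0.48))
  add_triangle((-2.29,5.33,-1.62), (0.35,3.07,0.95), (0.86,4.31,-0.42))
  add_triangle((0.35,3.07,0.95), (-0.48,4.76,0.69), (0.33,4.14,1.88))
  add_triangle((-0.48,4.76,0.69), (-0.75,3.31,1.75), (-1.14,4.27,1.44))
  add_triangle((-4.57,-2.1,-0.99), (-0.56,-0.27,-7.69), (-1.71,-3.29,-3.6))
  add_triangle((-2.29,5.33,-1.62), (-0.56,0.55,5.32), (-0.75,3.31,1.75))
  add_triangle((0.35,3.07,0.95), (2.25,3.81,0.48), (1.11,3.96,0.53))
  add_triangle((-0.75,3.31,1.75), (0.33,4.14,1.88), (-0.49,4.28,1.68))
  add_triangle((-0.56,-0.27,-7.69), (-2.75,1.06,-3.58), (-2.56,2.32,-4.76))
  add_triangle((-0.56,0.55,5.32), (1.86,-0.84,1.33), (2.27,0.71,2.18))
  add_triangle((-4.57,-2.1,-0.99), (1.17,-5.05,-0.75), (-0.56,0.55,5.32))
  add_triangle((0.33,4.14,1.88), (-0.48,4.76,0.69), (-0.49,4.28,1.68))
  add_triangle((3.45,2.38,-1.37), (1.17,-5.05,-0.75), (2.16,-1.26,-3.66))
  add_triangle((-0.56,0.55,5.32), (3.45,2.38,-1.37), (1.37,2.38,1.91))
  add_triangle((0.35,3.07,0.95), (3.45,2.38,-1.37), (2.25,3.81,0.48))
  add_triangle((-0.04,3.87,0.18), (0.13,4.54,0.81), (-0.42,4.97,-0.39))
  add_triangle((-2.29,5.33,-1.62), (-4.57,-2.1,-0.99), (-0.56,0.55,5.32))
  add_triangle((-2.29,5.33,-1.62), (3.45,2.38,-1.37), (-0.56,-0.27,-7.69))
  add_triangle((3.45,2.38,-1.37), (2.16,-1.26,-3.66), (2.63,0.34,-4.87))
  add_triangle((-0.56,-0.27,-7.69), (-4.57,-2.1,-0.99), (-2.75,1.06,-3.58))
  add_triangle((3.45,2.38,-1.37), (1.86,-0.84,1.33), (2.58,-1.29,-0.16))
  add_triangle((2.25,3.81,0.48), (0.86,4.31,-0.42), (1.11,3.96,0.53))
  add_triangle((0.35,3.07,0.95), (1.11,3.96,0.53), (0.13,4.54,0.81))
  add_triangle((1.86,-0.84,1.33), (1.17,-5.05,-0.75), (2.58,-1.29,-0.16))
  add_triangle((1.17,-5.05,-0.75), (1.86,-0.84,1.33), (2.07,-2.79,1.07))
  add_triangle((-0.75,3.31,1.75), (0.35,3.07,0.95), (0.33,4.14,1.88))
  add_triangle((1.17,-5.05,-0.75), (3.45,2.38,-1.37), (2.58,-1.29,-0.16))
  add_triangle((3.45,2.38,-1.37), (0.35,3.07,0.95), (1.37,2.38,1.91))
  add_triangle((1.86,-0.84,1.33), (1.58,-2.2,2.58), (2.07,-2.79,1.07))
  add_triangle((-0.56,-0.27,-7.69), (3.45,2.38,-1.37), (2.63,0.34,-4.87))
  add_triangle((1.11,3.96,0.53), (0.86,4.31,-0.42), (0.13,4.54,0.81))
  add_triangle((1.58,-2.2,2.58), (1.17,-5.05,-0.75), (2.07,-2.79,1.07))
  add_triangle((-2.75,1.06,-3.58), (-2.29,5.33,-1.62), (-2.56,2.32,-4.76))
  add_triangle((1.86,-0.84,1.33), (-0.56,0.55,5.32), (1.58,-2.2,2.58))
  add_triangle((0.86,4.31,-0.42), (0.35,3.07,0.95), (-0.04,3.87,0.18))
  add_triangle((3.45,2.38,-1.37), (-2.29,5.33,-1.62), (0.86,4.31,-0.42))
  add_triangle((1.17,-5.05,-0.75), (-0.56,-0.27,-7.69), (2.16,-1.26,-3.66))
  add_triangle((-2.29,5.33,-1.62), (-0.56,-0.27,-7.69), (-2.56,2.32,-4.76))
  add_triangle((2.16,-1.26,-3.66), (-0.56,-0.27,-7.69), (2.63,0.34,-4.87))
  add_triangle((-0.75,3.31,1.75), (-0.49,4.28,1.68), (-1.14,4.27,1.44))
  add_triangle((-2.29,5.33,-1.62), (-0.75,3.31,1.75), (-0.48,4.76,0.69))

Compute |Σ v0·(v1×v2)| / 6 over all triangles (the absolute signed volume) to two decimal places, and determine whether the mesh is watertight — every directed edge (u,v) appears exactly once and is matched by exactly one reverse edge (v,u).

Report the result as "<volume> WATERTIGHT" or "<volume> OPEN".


Per-triangle v0·(v1×v2)/6:
  t1: +0.5499
  t2: +11.8308
  t3: +14.2876
  t4: -0.5099
  t5: +0.1917
  t6: +2.7437
  t7: +1.1051
  t8: +2.0224
  t9: +3.2689
  t10: +1.2175
  t11: +12.5179
  t12: +0.5583
  t13: +3.0372
  t14: +3.2168
  t15: +0.3703
  t16: -0.4438
  t17: +14.4052
  t18: +4.0687
  t19: +0.4105
  t20: +0.3260
  t21: +4.5715
  t22: +3.0257
  t23: +22.5407
  t24: +0.6876
  t25: +8.9863
  t26: +2.8847
  t27: -0.8201
  t28: -0.0715
  t29: +27.1423
  t30: +31.2676
  t31: +3.6739
  t32: +13.4244
  t33: +2.5960
  t34: +0.7846
  t35: +0.3384
  t36: +2.7488
  t37: +0.3375
  t38: -0.2927
  t39: +3.4153
  t40: +3.0928
  t41: +1.0230
  t42: +6.9635
  t43: +0.7982
  t44: +2.1457
  t45: +3.7412
  t46: +2.7695
  t47: -0.6237
  t48: +5.0937
  t49: +13.8477
  t50: +8.3578
  t51: +5.9175
  t52: +0.2718
  t53: +2.5560
Σ = +258.3703 → |volume| = 258.37

Directed edges: 159 total; 9 unmatched, e.g. (3.45,2.38,-1.37)→(2.27,0.71,2.18) → open.

258.37 OPEN


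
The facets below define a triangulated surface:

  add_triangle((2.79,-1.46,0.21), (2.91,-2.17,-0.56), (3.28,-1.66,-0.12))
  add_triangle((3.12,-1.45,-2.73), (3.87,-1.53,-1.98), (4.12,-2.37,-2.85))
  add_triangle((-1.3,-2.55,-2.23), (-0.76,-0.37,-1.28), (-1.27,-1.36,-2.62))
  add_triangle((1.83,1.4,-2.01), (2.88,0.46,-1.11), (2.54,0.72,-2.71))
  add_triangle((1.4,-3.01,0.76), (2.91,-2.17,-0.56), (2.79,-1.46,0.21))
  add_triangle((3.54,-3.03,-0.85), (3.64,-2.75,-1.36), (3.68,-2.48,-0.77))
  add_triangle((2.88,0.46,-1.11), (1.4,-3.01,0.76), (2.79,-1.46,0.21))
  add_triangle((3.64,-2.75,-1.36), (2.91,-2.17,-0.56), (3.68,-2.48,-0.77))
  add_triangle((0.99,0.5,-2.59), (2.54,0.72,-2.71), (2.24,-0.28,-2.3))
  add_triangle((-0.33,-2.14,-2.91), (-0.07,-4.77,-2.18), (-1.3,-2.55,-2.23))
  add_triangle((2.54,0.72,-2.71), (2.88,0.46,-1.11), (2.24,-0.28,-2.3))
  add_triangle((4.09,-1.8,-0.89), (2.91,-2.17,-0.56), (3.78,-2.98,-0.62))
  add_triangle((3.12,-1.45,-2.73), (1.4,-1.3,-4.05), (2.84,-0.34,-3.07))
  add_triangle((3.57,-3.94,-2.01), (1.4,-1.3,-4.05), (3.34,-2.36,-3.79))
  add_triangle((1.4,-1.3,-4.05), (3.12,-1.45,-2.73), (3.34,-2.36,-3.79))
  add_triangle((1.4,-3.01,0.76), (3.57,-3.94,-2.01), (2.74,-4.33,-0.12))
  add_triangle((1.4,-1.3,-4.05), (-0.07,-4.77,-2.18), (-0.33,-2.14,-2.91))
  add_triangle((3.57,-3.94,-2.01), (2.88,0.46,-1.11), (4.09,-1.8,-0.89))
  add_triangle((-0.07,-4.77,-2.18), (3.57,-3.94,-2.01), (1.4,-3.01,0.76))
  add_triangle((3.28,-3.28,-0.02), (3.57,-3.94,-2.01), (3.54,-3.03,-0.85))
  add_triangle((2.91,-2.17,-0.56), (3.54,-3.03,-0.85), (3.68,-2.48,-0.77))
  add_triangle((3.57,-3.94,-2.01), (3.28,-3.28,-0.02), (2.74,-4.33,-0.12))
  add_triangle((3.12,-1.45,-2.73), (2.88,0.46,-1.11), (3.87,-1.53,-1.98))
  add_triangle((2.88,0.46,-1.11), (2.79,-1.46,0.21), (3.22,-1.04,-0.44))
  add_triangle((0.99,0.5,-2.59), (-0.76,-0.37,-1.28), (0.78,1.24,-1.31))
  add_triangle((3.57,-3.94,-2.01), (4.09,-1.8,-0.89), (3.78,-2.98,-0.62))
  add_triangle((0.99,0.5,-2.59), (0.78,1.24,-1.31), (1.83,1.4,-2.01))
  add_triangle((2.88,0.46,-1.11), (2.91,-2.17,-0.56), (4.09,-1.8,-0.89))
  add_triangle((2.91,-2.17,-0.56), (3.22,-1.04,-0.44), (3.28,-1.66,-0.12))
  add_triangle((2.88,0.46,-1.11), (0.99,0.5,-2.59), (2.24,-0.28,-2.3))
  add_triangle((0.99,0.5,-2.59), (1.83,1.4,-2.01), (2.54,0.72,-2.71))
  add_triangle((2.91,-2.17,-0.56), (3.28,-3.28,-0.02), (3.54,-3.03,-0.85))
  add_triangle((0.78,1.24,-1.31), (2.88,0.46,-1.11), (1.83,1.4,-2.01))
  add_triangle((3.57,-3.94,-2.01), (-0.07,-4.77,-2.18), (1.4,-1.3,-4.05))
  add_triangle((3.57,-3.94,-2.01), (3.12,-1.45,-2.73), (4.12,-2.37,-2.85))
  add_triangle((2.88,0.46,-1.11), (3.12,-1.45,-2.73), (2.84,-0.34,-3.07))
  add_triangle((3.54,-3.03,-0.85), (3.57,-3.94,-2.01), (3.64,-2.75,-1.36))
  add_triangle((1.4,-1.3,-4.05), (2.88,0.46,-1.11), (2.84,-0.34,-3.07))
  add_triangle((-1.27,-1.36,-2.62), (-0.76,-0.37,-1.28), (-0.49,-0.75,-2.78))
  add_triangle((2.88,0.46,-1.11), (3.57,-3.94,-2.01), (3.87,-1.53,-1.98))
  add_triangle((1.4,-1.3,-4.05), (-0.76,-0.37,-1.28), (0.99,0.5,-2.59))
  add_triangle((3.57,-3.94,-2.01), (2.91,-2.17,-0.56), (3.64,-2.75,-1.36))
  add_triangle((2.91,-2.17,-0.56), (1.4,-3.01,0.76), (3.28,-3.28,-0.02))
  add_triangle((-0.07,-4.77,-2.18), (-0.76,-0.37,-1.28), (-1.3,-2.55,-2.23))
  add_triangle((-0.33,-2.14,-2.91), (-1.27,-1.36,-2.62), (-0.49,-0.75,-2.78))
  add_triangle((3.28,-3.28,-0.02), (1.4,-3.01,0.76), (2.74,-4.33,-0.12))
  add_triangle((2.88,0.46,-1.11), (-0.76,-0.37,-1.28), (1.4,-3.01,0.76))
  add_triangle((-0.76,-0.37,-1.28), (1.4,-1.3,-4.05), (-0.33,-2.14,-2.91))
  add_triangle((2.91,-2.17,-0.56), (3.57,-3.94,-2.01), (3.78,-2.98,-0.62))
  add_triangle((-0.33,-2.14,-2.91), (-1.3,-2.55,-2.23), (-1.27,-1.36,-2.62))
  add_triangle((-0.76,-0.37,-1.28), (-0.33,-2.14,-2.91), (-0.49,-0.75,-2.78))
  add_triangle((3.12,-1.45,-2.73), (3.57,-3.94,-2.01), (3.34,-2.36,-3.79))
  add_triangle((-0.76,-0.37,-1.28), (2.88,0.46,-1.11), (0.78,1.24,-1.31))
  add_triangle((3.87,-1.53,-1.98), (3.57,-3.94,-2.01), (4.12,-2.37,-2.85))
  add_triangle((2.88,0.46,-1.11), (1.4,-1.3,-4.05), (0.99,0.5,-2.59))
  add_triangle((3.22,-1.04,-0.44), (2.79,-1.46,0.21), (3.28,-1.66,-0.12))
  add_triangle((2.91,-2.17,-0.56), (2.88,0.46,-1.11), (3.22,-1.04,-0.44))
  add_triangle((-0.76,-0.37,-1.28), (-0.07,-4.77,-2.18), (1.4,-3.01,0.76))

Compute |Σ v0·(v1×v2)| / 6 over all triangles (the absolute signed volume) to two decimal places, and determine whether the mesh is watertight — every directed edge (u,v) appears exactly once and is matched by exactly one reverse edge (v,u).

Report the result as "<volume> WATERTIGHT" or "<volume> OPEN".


44.43 WATERTIGHT

Per-triangle v0·(v1×v2)/6:
  t1: +0.1308
  t2: +0.4383
  t3: +0.1130
  t4: +0.7236
  t5: +1.0220
  t6: +0.2166
  t7: -0.8062
  t8: -0.0856
  t9: +0.5857
  t10: +1.6865
  t11: +0.7467
  t12: -0.0571
  t13: +1.6370
  t14: +2.2953
  t15: +0.8937
  t16: +0.0369
  t17: +3.0000
  t18: +2.2325
  t19: +6.3998
  t20: +0.7219
  t21: +0.0333
  t22: +1.7073
  t23: +1.1182
  t24: +0.2262
  t25: +0.4579
  t26: +1.4337
  t27: +0.3304
  t28: -0.2068
  t29: +0.2690
  t30: -0.9118
  t31: +0.5668
  t32: +0.1839
  t33: +0.1618
  t34: +9.7310
  t35: +0.6318
  t36: +1.2655
  t37: +0.5022
  t38: -0.1075
  t39: +0.1525
  t40: +0.4036
  t41: +1.0832
  t42: -0.3859
  t43: -0.1664
  t44: -0.4764
  t45: +0.5627
  t46: +0.7589
  t47: -2.5965
  t48: +1.0157
  t49: -0.1700
  t50: +0.7172
  t51: -0.3376
  t52: +1.4967
  t53: -0.9626
  t54: +1.1226
  t55: +2.1912
  t56: +0.0921
  t57: +0.5941
  t58: +0.0057
Σ = +44.4254 → |volume| = 44.43

Directed edges: 174 total, each appears once with its reverse present → watertight.


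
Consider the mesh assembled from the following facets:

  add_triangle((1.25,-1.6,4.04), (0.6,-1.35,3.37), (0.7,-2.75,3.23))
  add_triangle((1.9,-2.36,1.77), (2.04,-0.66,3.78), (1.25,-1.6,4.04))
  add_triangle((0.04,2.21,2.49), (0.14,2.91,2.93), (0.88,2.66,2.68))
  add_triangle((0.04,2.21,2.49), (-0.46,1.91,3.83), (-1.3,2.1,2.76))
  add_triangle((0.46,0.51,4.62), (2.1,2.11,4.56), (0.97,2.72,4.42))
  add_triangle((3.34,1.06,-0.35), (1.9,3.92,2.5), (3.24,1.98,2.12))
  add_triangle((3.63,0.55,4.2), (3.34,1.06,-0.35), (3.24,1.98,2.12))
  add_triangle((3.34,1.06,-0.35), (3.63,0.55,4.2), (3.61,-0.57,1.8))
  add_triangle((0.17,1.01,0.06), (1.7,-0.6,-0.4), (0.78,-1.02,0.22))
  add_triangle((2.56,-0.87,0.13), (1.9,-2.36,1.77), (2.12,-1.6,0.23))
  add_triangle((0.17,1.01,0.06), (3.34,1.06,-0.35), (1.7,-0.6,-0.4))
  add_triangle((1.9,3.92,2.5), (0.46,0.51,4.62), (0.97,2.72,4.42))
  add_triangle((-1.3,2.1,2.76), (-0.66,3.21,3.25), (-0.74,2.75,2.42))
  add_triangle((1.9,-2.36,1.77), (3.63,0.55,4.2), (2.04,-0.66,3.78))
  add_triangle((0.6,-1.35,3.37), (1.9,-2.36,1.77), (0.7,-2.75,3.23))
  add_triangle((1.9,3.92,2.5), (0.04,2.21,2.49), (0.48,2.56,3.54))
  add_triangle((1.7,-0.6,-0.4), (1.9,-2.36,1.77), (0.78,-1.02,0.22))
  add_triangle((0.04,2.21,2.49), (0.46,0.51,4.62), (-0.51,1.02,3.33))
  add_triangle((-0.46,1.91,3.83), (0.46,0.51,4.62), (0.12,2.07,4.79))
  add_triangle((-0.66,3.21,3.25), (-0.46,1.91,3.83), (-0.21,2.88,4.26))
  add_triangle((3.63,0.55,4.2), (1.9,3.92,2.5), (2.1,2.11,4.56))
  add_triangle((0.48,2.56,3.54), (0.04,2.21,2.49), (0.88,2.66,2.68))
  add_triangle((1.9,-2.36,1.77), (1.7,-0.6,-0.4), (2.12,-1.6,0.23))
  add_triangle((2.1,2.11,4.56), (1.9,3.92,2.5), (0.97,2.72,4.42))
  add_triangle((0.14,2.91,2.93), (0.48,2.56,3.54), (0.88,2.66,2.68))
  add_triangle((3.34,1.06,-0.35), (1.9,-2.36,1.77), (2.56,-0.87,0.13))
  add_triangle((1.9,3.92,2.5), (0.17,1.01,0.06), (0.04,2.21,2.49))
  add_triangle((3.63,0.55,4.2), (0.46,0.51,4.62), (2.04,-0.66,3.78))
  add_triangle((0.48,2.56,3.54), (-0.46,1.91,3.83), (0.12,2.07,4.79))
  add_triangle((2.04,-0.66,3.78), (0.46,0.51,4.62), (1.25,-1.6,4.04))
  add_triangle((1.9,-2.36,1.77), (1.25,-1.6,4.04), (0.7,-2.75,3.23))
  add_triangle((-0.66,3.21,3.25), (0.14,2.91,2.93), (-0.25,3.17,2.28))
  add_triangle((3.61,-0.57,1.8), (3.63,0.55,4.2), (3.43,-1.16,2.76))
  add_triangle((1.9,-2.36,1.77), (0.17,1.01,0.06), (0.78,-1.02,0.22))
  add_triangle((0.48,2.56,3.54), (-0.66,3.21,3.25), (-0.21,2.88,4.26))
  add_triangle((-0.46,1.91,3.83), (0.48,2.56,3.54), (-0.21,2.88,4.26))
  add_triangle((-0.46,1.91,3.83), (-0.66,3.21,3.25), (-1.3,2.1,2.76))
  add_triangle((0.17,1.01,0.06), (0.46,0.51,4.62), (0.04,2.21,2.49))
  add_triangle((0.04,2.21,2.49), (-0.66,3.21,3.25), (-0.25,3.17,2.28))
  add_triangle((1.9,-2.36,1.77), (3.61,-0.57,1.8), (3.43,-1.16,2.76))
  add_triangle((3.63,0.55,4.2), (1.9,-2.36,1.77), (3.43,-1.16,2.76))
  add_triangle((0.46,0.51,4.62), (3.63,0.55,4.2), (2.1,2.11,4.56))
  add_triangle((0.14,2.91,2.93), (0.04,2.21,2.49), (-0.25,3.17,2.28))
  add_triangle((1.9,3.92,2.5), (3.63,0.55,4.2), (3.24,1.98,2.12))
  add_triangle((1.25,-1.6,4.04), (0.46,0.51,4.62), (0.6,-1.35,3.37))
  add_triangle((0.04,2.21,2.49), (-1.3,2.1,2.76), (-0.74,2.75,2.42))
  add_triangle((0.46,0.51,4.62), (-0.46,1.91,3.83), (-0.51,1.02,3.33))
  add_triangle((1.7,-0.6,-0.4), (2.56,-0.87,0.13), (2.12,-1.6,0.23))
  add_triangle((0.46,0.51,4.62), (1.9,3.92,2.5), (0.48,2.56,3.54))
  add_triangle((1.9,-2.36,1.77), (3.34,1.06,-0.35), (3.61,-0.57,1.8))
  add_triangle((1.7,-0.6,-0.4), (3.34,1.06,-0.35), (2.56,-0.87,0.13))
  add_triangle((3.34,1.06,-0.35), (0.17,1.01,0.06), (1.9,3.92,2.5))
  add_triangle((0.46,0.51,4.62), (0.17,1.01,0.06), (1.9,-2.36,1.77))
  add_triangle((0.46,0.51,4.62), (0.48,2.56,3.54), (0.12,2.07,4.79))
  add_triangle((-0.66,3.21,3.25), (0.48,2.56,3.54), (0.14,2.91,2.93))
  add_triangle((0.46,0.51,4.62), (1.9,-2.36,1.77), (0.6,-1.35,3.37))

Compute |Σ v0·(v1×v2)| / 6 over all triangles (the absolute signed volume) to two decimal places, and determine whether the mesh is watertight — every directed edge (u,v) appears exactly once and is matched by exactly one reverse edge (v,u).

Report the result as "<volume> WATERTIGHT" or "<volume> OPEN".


48.10 OPEN

Per-triangle v0·(v1×v2)/6:
  t1: +0.4353
  t2: +1.7345
  t3: -0.0966
  t4: -0.7552
  t5: +2.1734
  t6: +3.1114
  t7: +3.2510
  t8: +3.6446
  t9: -0.1434
  t10: +0.5385
  t11: +0.0687
  t12: -1.3508
  t13: +0.2284
  t14: +2.5254
  t15: -1.1803
  t16: +0.7479
  t17: +0.2746
  t18: -1.1495
  t19: +0.5897
  t20: +0.4361
  t21: +4.3541
  t22: -0.2515
  t23: -0.1862
  t24: +2.6216
  t25: +0.3507
  t26: +1.1873
  t27: +0.6191
  t28: +2.7748
  t29: +0.5369
  t30: +1.9177
  t31: +1.6737
  t32: +0.3637
  t33: +1.5987
  t34: -0.1975
  t35: +0.5298
  t36: +0.2836
  t37: +0.8580
  t38: -0.4050
  t39: -0.3001
  t40: +0.9950
  t41: +1.5008
  t42: +3.8639
  t43: -0.0810
  t44: +3.8509
  t45: +0.7074
  t46: -0.4489
  t47: +0.5411
  t48: +0.1837
  t49: +2.4000
  t50: +1.7123
  t51: +0.4604
  t52: +1.2928
  t53: -1.6545
  t54: +0.7475
  t55: +0.3833
  t56: -1.7653
Σ = +48.1019 → |volume| = 48.10

Directed edges: 168 total; 6 unmatched, e.g. (0.04,2.21,2.49)→(-0.46,1.91,3.83) → open.
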